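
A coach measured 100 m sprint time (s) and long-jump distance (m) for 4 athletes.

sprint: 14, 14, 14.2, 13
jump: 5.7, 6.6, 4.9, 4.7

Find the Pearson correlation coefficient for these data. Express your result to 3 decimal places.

0.469

n = 4, Σx = 55.2, Σy = 21.9, Σx² = 762.64, Σy² = 122.15, Σxy = 302.88
nΣxy − ΣxΣy = 1211.52 − 1208.88 = 2.64
nΣx² − (Σx)² = 3050.56 − 3047.04 = 3.52; nΣy² − (Σy)² = 488.6 − 479.61 = 8.99
r = 2.64 / √(3.52 × 8.99) = 2.64 / 5.6254 ≈ 0.469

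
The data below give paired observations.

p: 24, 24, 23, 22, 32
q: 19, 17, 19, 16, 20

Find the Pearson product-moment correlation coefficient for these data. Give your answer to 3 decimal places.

n = 5, Σp = 125, Σq = 91, Σp² = 3189, Σq² = 1667, Σpq = 2293
nΣpq − ΣpΣq = 11465 − 11375 = 90
nΣp² − (Σp)² = 15945 − 15625 = 320; nΣq² − (Σq)² = 8335 − 8281 = 54
r = 90 / √(320 × 54) = 90 / 131.4534 ≈ 0.685

0.685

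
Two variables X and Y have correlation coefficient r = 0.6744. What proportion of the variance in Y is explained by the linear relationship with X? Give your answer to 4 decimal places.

0.4548

r² = (0.6744)² = 0.4548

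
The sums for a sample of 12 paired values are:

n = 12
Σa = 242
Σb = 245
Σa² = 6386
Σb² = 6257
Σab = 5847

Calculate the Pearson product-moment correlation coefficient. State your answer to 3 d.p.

r = (nΣab − ΣaΣb) / √[(nΣa² − (Σa)²)(nΣb² − (Σb)²)]
Numerator: 12×5847 − 242×245 = 10874
Denominator: √[(76632 − 58564)(75084 − 60025)] = √[18068 × 15059] = 16495.0299
r = 10874 / 16495.0299 ≈ 0.659

0.659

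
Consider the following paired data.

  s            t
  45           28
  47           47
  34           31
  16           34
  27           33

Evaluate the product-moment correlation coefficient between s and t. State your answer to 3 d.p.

n = 5, Σs = 169, Σt = 173, Σs² = 6375, Σt² = 6199, Σst = 5958
nΣst − ΣsΣt = 29790 − 29237 = 553
nΣs² − (Σs)² = 31875 − 28561 = 3314; nΣt² − (Σt)² = 30995 − 29929 = 1066
r = 553 / √(3314 × 1066) = 553 / 1879.5542 ≈ 0.294

0.294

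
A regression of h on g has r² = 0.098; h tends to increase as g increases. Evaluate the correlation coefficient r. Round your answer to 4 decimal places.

|r| = √0.098 = 0.3130
The association is positive, so r = 0.3130.

0.3130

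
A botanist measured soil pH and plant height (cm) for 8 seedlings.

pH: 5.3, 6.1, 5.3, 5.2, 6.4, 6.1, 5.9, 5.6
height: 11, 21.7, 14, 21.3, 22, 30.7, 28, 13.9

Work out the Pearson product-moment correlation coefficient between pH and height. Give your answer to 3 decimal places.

0.629

n = 8, Σx = 45.9, Σy = 162.6, Σx² = 264.77, Σy² = 3645.28, Σxy = 946.74
nΣxy − ΣxΣy = 7573.92 − 7463.34 = 110.58
nΣx² − (Σx)² = 2118.16 − 2106.81 = 11.35; nΣy² − (Σy)² = 29162.24 − 26438.76 = 2723.48
r = 110.58 / √(11.35 × 2723.48) = 110.58 / 175.8167 ≈ 0.629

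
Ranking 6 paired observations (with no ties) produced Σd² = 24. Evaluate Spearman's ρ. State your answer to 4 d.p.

0.3143

ρ = 1 − 6Σd² / [n(n²−1)] = 1 − 6×24 / (6×35)
  = 1 − 144/210 = 1 − 0.68571 ≈ 0.3143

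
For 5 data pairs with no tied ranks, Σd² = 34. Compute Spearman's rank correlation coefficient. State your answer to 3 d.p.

ρ = 1 − 6Σd² / [n(n²−1)] = 1 − 6×34 / (5×24)
  = 1 − 204/120 = 1 − 1.7000 ≈ -0.700

-0.700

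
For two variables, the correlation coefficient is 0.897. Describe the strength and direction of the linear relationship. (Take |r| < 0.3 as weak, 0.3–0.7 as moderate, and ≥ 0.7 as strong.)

r = 0.897 > 0 so the relationship is positive.
|r| = 0.897, which falls in the strong range.

strong positive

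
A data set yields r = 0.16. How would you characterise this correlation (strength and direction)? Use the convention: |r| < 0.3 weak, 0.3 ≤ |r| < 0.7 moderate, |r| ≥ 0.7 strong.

r = 0.16 > 0 so the relationship is positive.
|r| = 0.16, which falls in the weak range.

weak positive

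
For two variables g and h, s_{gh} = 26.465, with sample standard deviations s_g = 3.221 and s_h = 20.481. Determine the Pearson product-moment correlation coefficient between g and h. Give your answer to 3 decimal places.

0.401

r = Cov(g,h) / (s_g · s_h) = 26.465 / (3.221 × 20.481)
  = 26.465 / 65.9693 ≈ 0.401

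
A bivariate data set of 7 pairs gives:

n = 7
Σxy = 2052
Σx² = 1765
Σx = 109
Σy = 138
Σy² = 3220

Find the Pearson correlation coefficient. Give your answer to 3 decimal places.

r = (nΣxy − ΣxΣy) / √[(nΣx² − (Σx)²)(nΣy² − (Σy)²)]
Numerator: 7×2052 − 109×138 = -678
Denominator: √[(12355 − 11881)(22540 − 19044)] = √[474 × 3496] = 1287.2855
r = -678 / 1287.2855 ≈ -0.527

-0.527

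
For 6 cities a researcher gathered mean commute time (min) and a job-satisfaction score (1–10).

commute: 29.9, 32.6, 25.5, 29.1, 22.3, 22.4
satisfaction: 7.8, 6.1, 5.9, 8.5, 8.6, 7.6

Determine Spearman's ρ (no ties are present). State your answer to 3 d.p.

-0.371

Rank commute: 5, 6, 3, 4, 1, 2
Rank satisfaction: 4, 2, 1, 5, 6, 3
d = rank(commute) − rank(satisfaction): 1, 4, 2, -1, -5, -1; Σd² = 48
ρ = 1 − 6Σd² / [n(n²−1)] = 1 − 6×48 / (6×35) = 1 − 288/210 ≈ -0.371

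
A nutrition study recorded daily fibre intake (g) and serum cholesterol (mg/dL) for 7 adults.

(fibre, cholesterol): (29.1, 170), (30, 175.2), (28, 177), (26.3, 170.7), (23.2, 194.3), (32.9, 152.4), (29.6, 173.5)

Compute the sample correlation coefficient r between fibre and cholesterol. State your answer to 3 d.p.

n = 7, Σx = 199.1, Σy = 1213.1, Σx² = 5719.31, Σy² = 211143.03, Σxy = 34305.73
nΣxy − ΣxΣy = 240140.11 − 241528.21 = -1388.1
nΣx² − (Σx)² = 40035.17 − 39640.81 = 394.36; nΣy² − (Σy)² = 1478001.21 − 1471611.61 = 6389.6
r = -1388.1 / √(394.36 × 6389.6) = -1388.1 / 1587.3886 ≈ -0.874

-0.874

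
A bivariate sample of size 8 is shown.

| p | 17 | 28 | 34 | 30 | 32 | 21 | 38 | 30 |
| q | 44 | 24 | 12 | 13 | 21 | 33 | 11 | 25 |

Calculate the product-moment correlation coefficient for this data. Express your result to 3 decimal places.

-0.935

n = 8, Σp = 230, Σq = 183, Σp² = 6938, Σq² = 5101, Σpq = 4751
nΣpq − ΣpΣq = 38008 − 42090 = -4082
nΣp² − (Σp)² = 55504 − 52900 = 2604; nΣq² − (Σq)² = 40808 − 33489 = 7319
r = -4082 / √(2604 × 7319) = -4082 / 4365.6244 ≈ -0.935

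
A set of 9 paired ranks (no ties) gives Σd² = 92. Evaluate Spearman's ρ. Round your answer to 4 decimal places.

0.2333

ρ = 1 − 6Σd² / [n(n²−1)] = 1 − 6×92 / (9×80)
  = 1 − 552/720 = 1 − 0.76667 ≈ 0.2333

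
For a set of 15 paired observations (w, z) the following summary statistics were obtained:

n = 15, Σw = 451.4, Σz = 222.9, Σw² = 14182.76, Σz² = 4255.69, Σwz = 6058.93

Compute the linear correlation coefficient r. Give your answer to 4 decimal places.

r = (nΣwz − ΣwΣz) / √[(nΣw² − (Σw)²)(nΣz² − (Σz)²)]
Numerator: 15×6058.93 − 451.4×222.9 = -9733.11
Denominator: √[(212741.4 − 203761.96)(63835.35 − 49684.41)] = √[8979.44 × 14150.94] = 11272.4228
r = -9733.11 / 11272.4228 ≈ -0.8634

-0.8634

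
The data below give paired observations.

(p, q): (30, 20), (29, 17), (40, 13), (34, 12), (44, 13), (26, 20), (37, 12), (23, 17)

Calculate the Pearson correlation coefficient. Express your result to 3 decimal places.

-0.747

n = 8, Σp = 263, Σq = 124, Σp² = 9007, Σq² = 2004, Σpq = 3948
nΣpq − ΣpΣq = 31584 − 32612 = -1028
nΣp² − (Σp)² = 72056 − 69169 = 2887; nΣq² − (Σq)² = 16032 − 15376 = 656
r = -1028 / √(2887 × 656) = -1028 / 1376.1802 ≈ -0.747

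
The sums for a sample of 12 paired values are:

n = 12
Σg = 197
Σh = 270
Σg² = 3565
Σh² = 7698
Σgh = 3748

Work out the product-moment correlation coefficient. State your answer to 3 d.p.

-0.934

r = (nΣgh − ΣgΣh) / √[(nΣg² − (Σg)²)(nΣh² − (Σh)²)]
Numerator: 12×3748 − 197×270 = -8214
Denominator: √[(42780 − 38809)(92376 − 72900)] = √[3971 × 19476] = 8794.2706
r = -8214 / 8794.2706 ≈ -0.934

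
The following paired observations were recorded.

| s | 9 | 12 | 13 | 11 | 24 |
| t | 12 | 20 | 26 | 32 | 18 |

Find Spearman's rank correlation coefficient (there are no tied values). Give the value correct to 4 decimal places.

Rank s: 1, 3, 4, 2, 5
Rank t: 1, 3, 4, 5, 2
d = rank(s) − rank(t): 0, 0, 0, -3, 3; Σd² = 18
ρ = 1 − 6Σd² / [n(n²−1)] = 1 − 6×18 / (5×24) = 1 − 108/120 ≈ 0.1000

0.1000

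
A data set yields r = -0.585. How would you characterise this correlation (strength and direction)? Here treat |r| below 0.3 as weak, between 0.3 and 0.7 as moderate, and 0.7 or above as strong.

r = -0.585 < 0 so the relationship is negative.
|r| = 0.585, which falls in the moderate range.

moderate negative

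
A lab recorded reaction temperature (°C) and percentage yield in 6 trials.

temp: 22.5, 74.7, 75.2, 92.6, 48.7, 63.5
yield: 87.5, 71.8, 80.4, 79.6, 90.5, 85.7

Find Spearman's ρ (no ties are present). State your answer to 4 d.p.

Rank temp: 1, 4, 5, 6, 2, 3
Rank yield: 5, 1, 3, 2, 6, 4
d = rank(temp) − rank(yield): -4, 3, 2, 4, -4, -1; Σd² = 62
ρ = 1 − 6Σd² / [n(n²−1)] = 1 − 6×62 / (6×35) = 1 − 372/210 ≈ -0.7714

-0.7714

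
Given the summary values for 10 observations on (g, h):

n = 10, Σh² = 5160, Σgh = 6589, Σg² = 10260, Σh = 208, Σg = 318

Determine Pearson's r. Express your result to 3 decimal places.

r = (nΣgh − ΣgΣh) / √[(nΣg² − (Σg)²)(nΣh² − (Σh)²)]
Numerator: 10×6589 − 318×208 = -254
Denominator: √[(102600 − 101124)(51600 − 43264)] = √[1476 × 8336] = 3507.6967
r = -254 / 3507.6967 ≈ -0.072

-0.072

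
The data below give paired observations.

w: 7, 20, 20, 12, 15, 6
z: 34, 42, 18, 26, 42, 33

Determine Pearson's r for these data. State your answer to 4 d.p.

-0.0770

n = 6, Σw = 80, Σz = 195, Σw² = 1254, Σz² = 6773, Σwz = 2578
nΣwz − ΣwΣz = 15468 − 15600 = -132
nΣw² − (Σw)² = 7524 − 6400 = 1124; nΣz² − (Σz)² = 40638 − 38025 = 2613
r = -132 / √(1124 × 2613) = -132 / 1713.7713 ≈ -0.0770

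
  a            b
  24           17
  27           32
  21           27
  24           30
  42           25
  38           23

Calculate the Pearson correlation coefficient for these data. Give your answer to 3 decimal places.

-0.150

n = 6, Σa = 176, Σb = 154, Σa² = 5530, Σb² = 4096, Σab = 4483
nΣab − ΣaΣb = 26898 − 27104 = -206
nΣa² − (Σa)² = 33180 − 30976 = 2204; nΣb² − (Σb)² = 24576 − 23716 = 860
r = -206 / √(2204 × 860) = -206 / 1376.7498 ≈ -0.150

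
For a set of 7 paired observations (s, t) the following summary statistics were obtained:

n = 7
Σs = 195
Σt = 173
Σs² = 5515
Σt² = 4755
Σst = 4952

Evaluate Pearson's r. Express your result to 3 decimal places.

0.666

r = (nΣst − ΣsΣt) / √[(nΣs² − (Σs)²)(nΣt² − (Σt)²)]
Numerator: 7×4952 − 195×173 = 929
Denominator: √[(38605 − 38025)(33285 − 29929)] = √[580 × 3356] = 1395.1631
r = 929 / 1395.1631 ≈ 0.666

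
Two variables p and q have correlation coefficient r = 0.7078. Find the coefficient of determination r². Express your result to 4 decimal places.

r² = (0.7078)² = 0.5010

0.5010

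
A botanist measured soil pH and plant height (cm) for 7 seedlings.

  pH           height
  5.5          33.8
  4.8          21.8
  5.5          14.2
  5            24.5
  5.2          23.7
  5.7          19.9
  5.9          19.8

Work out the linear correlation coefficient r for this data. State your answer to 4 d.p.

n = 7, Σx = 37.6, Σy = 157.7, Σx² = 202.88, Σy² = 3769.31, Σxy = 844.63
nΣxy − ΣxΣy = 5912.41 − 5929.52 = -17.11
nΣx² − (Σx)² = 1420.16 − 1413.76 = 6.4; nΣy² − (Σy)² = 26385.17 − 24869.29 = 1515.88
r = -17.11 / √(6.4 × 1515.88) = -17.11 / 98.4969 ≈ -0.1737

-0.1737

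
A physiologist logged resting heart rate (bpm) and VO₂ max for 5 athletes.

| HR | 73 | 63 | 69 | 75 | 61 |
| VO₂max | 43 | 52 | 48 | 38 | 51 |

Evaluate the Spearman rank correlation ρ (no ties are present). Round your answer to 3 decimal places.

-0.900

Rank HR: 4, 2, 3, 5, 1
Rank VO₂max: 2, 5, 3, 1, 4
d = rank(HR) − rank(VO₂max): 2, -3, 0, 4, -3; Σd² = 38
ρ = 1 − 6Σd² / [n(n²−1)] = 1 − 6×38 / (5×24) = 1 − 228/120 ≈ -0.900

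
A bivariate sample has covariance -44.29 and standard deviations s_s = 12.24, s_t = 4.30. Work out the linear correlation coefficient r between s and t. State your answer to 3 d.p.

-0.842

r = Cov(s,t) / (s_s · s_t) = -44.29 / (12.24 × 4.30)
  = -44.29 / 52.6320 ≈ -0.842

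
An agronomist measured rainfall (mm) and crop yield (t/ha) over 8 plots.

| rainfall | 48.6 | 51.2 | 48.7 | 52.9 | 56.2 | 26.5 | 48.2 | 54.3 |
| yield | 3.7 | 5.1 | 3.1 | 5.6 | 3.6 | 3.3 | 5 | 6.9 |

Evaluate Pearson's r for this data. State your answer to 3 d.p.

n = 8, Σx = 386.6, Σy = 36.3, Σx² = 19285.92, Σy² = 177.13, Σxy = 1793.59
nΣxy − ΣxΣy = 14348.72 − 14033.58 = 315.14
nΣx² − (Σx)² = 154287.36 − 149459.56 = 4827.8; nΣy² − (Σy)² = 1417.04 − 1317.69 = 99.35
r = 315.14 / √(4827.8 × 99.35) = 315.14 / 692.5619 ≈ 0.455

0.455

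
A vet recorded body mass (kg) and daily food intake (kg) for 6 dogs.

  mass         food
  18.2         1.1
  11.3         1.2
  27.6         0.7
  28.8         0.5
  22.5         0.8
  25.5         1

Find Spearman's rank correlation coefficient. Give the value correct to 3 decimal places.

-0.943

Rank mass: 2, 1, 5, 6, 3, 4
Rank food: 5, 6, 2, 1, 3, 4
d = rank(mass) − rank(food): -3, -5, 3, 5, 0, 0; Σd² = 68
ρ = 1 − 6Σd² / [n(n²−1)] = 1 − 6×68 / (6×35) = 1 − 408/210 ≈ -0.943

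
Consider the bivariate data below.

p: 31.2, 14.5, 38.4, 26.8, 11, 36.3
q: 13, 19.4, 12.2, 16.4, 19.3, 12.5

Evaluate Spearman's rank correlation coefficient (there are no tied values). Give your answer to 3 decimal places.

-0.943

Rank p: 4, 2, 6, 3, 1, 5
Rank q: 3, 6, 1, 4, 5, 2
d = rank(p) − rank(q): 1, -4, 5, -1, -4, 3; Σd² = 68
ρ = 1 − 6Σd² / [n(n²−1)] = 1 − 6×68 / (6×35) = 1 − 408/210 ≈ -0.943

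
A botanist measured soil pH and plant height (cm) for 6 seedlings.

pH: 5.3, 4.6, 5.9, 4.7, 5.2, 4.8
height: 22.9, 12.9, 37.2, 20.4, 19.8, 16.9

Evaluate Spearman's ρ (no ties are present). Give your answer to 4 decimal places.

Rank pH: 5, 1, 6, 2, 4, 3
Rank height: 5, 1, 6, 4, 3, 2
d = rank(pH) − rank(height): 0, 0, 0, -2, 1, 1; Σd² = 6
ρ = 1 − 6Σd² / [n(n²−1)] = 1 − 6×6 / (6×35) = 1 − 36/210 ≈ 0.8286

0.8286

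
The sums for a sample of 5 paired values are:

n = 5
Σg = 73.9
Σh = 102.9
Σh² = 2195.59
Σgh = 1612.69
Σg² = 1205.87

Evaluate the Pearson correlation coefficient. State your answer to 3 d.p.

r = (nΣgh − ΣgΣh) / √[(nΣg² − (Σg)²)(nΣh² − (Σh)²)]
Numerator: 5×1612.69 − 73.9×102.9 = 459.14
Denominator: √[(6029.35 − 5461.21)(10977.95 − 10588.41)] = √[568.14 × 389.54] = 470.4394
r = 459.14 / 470.4394 ≈ 0.976

0.976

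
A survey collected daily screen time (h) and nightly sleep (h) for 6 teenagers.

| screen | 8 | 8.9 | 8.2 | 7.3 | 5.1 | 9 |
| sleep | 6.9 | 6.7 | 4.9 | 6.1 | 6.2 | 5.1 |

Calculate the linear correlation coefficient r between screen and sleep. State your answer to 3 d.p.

n = 6, Σx = 46.5, Σy = 35.9, Σx² = 370.75, Σy² = 218.17, Σxy = 277.06
nΣxy − ΣxΣy = 1662.36 − 1669.35 = -6.99
nΣx² − (Σx)² = 2224.5 − 2162.25 = 62.25; nΣy² − (Σy)² = 1309.02 − 1288.81 = 20.21
r = -6.99 / √(62.25 × 20.21) = -6.99 / 35.4693 ≈ -0.197

-0.197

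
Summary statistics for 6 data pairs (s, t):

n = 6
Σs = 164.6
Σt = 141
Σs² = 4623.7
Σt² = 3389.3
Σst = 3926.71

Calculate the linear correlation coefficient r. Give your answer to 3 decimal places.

0.647

r = (nΣst − ΣsΣt) / √[(nΣs² − (Σs)²)(nΣt² − (Σt)²)]
Numerator: 6×3926.71 − 164.6×141 = 351.66
Denominator: √[(27742.2 − 27093.16)(20335.8 − 19881)] = √[649.04 × 454.8] = 543.3078
r = 351.66 / 543.3078 ≈ 0.647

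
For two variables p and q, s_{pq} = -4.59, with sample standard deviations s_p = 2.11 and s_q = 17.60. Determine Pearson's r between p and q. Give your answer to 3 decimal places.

-0.124

r = Cov(p,q) / (s_p · s_q) = -4.59 / (2.11 × 17.60)
  = -4.59 / 37.1360 ≈ -0.124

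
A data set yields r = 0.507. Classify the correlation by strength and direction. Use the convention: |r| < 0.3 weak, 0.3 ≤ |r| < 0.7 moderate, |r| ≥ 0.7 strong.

moderate positive

r = 0.507 > 0 so the relationship is positive.
|r| = 0.507, which falls in the moderate range.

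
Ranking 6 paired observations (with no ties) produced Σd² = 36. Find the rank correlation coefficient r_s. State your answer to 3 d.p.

ρ = 1 − 6Σd² / [n(n²−1)] = 1 − 6×36 / (6×35)
  = 1 − 216/210 = 1 − 1.0286 ≈ -0.029

-0.029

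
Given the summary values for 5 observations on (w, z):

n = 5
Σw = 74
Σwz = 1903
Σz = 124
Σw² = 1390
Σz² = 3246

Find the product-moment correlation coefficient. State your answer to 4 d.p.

0.3021

r = (nΣwz − ΣwΣz) / √[(nΣw² − (Σw)²)(nΣz² − (Σz)²)]
Numerator: 5×1903 − 74×124 = 339
Denominator: √[(6950 − 5476)(16230 − 15376)] = √[1474 × 854] = 1121.9608
r = 339 / 1121.9608 ≈ 0.3021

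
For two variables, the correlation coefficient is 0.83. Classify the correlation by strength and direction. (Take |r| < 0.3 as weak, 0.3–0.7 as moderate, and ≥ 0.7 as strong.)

r = 0.83 > 0 so the relationship is positive.
|r| = 0.83, which falls in the strong range.

strong positive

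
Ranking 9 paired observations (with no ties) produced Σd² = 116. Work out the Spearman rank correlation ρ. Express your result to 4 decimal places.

ρ = 1 − 6Σd² / [n(n²−1)] = 1 − 6×116 / (9×80)
  = 1 − 696/720 = 1 − 0.96667 ≈ 0.0333

0.0333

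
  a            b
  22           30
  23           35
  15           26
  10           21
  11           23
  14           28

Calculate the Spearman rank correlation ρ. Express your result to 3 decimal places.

0.943

Rank a: 5, 6, 4, 1, 2, 3
Rank b: 5, 6, 3, 1, 2, 4
d = rank(a) − rank(b): 0, 0, 1, 0, 0, -1; Σd² = 2
ρ = 1 − 6Σd² / [n(n²−1)] = 1 − 6×2 / (6×35) = 1 − 12/210 ≈ 0.943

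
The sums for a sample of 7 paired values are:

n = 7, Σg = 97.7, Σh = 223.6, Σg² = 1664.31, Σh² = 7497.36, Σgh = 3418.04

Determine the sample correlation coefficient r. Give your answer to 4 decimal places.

r = (nΣgh − ΣgΣh) / √[(nΣg² − (Σg)²)(nΣh² − (Σh)²)]
Numerator: 7×3418.04 − 97.7×223.6 = 2080.56
Denominator: √[(11650.17 − 9545.29)(52481.52 − 49996.96)] = √[2104.88 × 2484.56] = 2286.8539
r = 2080.56 / 2286.8539 ≈ 0.9098

0.9098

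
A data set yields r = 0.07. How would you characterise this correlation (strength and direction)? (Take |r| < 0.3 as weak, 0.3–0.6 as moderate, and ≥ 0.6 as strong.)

weak positive

r = 0.07 > 0 so the relationship is positive.
|r| = 0.07, which falls in the weak range.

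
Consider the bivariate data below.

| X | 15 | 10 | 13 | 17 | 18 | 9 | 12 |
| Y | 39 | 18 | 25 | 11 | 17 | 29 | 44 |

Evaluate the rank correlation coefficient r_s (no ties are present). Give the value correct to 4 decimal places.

Rank X: 5, 2, 4, 6, 7, 1, 3
Rank Y: 6, 3, 4, 1, 2, 5, 7
d = rank(X) − rank(Y): -1, -1, 0, 5, 5, -4, -4; Σd² = 84
ρ = 1 − 6Σd² / [n(n²−1)] = 1 − 6×84 / (7×48) = 1 − 504/336 ≈ -0.5000

-0.5000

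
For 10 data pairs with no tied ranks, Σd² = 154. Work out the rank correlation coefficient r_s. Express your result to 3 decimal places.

0.067

ρ = 1 − 6Σd² / [n(n²−1)] = 1 − 6×154 / (10×99)
  = 1 − 924/990 = 1 − 0.9333 ≈ 0.067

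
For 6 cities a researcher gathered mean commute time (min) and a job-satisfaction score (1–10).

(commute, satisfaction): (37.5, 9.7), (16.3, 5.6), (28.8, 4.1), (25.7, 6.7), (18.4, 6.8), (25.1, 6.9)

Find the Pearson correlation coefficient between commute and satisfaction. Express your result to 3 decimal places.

n = 6, Σx = 151.8, Σy = 39.8, Σx² = 4130.44, Σy² = 281, Σxy = 1043.61
nΣxy − ΣxΣy = 6261.66 − 6041.64 = 220.02
nΣx² − (Σx)² = 24782.64 − 23043.24 = 1739.4; nΣy² − (Σy)² = 1686 − 1584.04 = 101.96
r = 220.02 / √(1739.4 × 101.96) = 220.02 / 421.1285 ≈ 0.522

0.522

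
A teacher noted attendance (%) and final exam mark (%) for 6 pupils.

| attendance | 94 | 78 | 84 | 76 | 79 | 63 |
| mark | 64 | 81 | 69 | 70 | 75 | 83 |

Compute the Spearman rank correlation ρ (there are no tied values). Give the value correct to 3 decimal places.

Rank attendance: 6, 3, 5, 2, 4, 1
Rank mark: 1, 5, 2, 3, 4, 6
d = rank(attendance) − rank(mark): 5, -2, 3, -1, 0, -5; Σd² = 64
ρ = 1 − 6Σd² / [n(n²−1)] = 1 − 6×64 / (6×35) = 1 − 384/210 ≈ -0.829

-0.829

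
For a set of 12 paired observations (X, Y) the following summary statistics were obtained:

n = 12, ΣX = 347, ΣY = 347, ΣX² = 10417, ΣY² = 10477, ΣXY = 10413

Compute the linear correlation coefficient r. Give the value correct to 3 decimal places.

r = (nΣXY − ΣXΣY) / √[(nΣX² − (ΣX)²)(nΣY² − (ΣY)²)]
Numerator: 12×10413 − 347×347 = 4547
Denominator: √[(125004 − 120409)(125724 − 120409)] = √[4595 × 5315] = 4941.9050
r = 4547 / 4941.9050 ≈ 0.920

0.920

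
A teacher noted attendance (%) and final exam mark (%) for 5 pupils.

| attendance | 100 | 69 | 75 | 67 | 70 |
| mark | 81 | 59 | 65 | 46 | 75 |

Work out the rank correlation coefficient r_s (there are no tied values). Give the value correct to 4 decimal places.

0.9000

Rank attendance: 5, 2, 4, 1, 3
Rank mark: 5, 2, 3, 1, 4
d = rank(attendance) − rank(mark): 0, 0, 1, 0, -1; Σd² = 2
ρ = 1 − 6Σd² / [n(n²−1)] = 1 − 6×2 / (5×24) = 1 − 12/120 ≈ 0.9000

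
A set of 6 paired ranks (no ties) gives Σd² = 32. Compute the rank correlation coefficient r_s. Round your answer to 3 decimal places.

0.086

ρ = 1 − 6Σd² / [n(n²−1)] = 1 − 6×32 / (6×35)
  = 1 − 192/210 = 1 − 0.9143 ≈ 0.086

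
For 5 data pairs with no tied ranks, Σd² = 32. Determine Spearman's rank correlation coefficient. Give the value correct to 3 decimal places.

ρ = 1 − 6Σd² / [n(n²−1)] = 1 − 6×32 / (5×24)
  = 1 − 192/120 = 1 − 1.6000 ≈ -0.600

-0.600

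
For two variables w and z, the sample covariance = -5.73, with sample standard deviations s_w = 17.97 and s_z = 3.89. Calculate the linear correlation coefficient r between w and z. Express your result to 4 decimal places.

-0.0820

r = Cov(w,z) / (s_w · s_z) = -5.73 / (17.97 × 3.89)
  = -5.73 / 69.9033 ≈ -0.0820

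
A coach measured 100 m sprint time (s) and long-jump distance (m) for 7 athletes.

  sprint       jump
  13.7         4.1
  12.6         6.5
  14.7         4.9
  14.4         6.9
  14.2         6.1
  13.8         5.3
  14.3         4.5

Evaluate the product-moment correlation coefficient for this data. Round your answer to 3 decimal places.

n = 7, Σx = 97.7, Σy = 38.3, Σx² = 1366.47, Σy² = 216.23, Σxy = 533.57
nΣxy − ΣxΣy = 3734.99 − 3741.91 = -6.92
nΣx² − (Σx)² = 9565.29 − 9545.29 = 20; nΣy² − (Σy)² = 1513.61 − 1466.89 = 46.72
r = -6.92 / √(20 × 46.72) = -6.92 / 30.5680 ≈ -0.226

-0.226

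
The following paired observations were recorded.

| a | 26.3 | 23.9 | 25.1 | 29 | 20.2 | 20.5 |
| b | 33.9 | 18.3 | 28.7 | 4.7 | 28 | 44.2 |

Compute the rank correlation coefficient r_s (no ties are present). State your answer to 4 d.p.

-0.3143

Rank a: 5, 3, 4, 6, 1, 2
Rank b: 5, 2, 4, 1, 3, 6
d = rank(a) − rank(b): 0, 1, 0, 5, -2, -4; Σd² = 46
ρ = 1 − 6Σd² / [n(n²−1)] = 1 − 6×46 / (6×35) = 1 − 276/210 ≈ -0.3143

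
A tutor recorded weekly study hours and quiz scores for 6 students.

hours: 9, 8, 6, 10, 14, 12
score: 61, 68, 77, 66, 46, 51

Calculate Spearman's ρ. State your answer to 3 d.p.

-0.943

Rank hours: 3, 2, 1, 4, 6, 5
Rank score: 3, 5, 6, 4, 1, 2
d = rank(hours) − rank(score): 0, -3, -5, 0, 5, 3; Σd² = 68
ρ = 1 − 6Σd² / [n(n²−1)] = 1 − 6×68 / (6×35) = 1 − 408/210 ≈ -0.943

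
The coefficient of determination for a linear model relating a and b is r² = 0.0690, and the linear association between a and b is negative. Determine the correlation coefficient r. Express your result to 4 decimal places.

-0.2627

|r| = √0.0690 = 0.2627
The association is negative, so r = −0.2627.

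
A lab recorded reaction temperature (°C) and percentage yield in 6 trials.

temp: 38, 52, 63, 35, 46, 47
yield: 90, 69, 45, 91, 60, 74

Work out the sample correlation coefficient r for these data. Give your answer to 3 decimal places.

-0.926

n = 6, Σx = 281, Σy = 429, Σx² = 13667, Σy² = 32243, Σxy = 19266
nΣxy − ΣxΣy = 115596 − 120549 = -4953
nΣx² − (Σx)² = 82002 − 78961 = 3041; nΣy² − (Σy)² = 193458 − 184041 = 9417
r = -4953 / √(3041 × 9417) = -4953 / 5351.3640 ≈ -0.926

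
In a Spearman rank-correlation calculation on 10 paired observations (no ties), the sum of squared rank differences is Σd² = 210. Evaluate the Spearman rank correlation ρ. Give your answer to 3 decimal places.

ρ = 1 − 6Σd² / [n(n²−1)] = 1 − 6×210 / (10×99)
  = 1 − 1260/990 = 1 − 1.2727 ≈ -0.273

-0.273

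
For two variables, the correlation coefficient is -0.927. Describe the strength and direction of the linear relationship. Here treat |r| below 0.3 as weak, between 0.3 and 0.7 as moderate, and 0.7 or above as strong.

strong negative

r = -0.927 < 0 so the relationship is negative.
|r| = 0.927, which falls in the strong range.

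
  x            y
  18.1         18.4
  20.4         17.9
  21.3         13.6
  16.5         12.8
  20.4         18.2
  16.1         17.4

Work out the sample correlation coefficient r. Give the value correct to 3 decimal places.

n = 6, Σx = 112.8, Σy = 98.3, Σx² = 2145.08, Σy² = 1641.77, Σxy = 1850.5
nΣxy − ΣxΣy = 11103 − 11088.24 = 14.76
nΣx² − (Σx)² = 12870.48 − 12723.84 = 146.64; nΣy² − (Σy)² = 9850.62 − 9662.89 = 187.73
r = 14.76 / √(146.64 × 187.73) = 14.76 / 165.9178 ≈ 0.089

0.089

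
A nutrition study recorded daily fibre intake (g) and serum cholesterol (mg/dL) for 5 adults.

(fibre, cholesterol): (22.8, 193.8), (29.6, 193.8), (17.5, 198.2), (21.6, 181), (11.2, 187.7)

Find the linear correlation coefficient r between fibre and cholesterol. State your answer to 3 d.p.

n = 5, Σx = 102.7, Σy = 954.5, Σx² = 2294.25, Σy² = 182392.41, Σxy = 19635.46
nΣxy − ΣxΣy = 98177.3 − 98027.15 = 150.15
nΣx² − (Σx)² = 11471.25 − 10547.29 = 923.96; nΣy² − (Σy)² = 911962.05 − 911070.25 = 891.8
r = 150.15 / √(923.96 × 891.8) = 150.15 / 907.7376 ≈ 0.165

0.165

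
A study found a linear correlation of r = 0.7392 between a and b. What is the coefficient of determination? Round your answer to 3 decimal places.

0.546

r² = (0.7392)² = 0.546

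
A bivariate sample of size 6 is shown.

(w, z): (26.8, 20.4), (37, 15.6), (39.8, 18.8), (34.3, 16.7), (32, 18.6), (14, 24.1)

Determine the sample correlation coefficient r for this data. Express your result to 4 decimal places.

n = 6, Σw = 183.9, Σz = 114.2, Σw² = 6067.77, Σz² = 2218.62, Σwz = 3377.57
nΣwz − ΣwΣz = 20265.42 − 21001.38 = -735.96
nΣw² − (Σw)² = 36406.62 − 33819.21 = 2587.41; nΣz² − (Σz)² = 13311.72 − 13041.64 = 270.08
r = -735.96 / √(2587.41 × 270.08) = -735.96 / 835.9472 ≈ -0.8804

-0.8804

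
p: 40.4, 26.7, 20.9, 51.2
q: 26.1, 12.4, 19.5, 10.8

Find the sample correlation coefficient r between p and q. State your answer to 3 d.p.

n = 4, Σp = 139.2, Σq = 68.8, Σp² = 5403.3, Σq² = 1331.86, Σpq = 2346.03
nΣpq − ΣpΣq = 9384.12 − 9576.96 = -192.84
nΣp² − (Σp)² = 21613.2 − 19376.64 = 2236.56; nΣq² − (Σq)² = 5327.44 − 4733.44 = 594
r = -192.84 / √(2236.56 × 594) = -192.84 / 1152.6130 ≈ -0.167

-0.167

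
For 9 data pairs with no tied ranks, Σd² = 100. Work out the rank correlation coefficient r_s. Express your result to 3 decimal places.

ρ = 1 − 6Σd² / [n(n²−1)] = 1 − 6×100 / (9×80)
  = 1 − 600/720 = 1 − 0.8333 ≈ 0.167

0.167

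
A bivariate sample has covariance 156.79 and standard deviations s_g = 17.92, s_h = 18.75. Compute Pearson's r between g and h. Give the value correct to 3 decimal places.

0.467

r = Cov(g,h) / (s_g · s_h) = 156.79 / (17.92 × 18.75)
  = 156.79 / 336.0000 ≈ 0.467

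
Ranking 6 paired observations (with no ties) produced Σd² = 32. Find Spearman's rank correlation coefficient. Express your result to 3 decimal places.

0.086

ρ = 1 − 6Σd² / [n(n²−1)] = 1 − 6×32 / (6×35)
  = 1 − 192/210 = 1 − 0.9143 ≈ 0.086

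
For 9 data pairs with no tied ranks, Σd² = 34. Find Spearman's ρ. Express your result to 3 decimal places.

ρ = 1 − 6Σd² / [n(n²−1)] = 1 − 6×34 / (9×80)
  = 1 − 204/720 = 1 − 0.2833 ≈ 0.717

0.717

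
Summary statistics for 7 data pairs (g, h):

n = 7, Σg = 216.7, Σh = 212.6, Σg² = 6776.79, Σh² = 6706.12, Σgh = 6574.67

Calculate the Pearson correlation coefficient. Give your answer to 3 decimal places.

r = (nΣgh − ΣgΣh) / √[(nΣg² − (Σg)²)(nΣh² − (Σh)²)]
Numerator: 7×6574.67 − 216.7×212.6 = -47.73
Denominator: √[(47437.53 − 46958.89)(46942.84 − 45198.76)] = √[478.64 × 1744.08] = 913.6665
r = -47.73 / 913.6665 ≈ -0.052

-0.052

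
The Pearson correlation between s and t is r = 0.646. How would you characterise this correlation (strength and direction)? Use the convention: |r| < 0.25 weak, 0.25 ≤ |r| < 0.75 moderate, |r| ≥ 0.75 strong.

r = 0.646 > 0 so the relationship is positive.
|r| = 0.646, which falls in the moderate range.

moderate positive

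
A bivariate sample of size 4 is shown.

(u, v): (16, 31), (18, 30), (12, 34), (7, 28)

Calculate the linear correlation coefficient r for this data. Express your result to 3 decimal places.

0.281

n = 4, Σu = 53, Σv = 123, Σu² = 773, Σv² = 3801, Σuv = 1640
nΣuv − ΣuΣv = 6560 − 6519 = 41
nΣu² − (Σu)² = 3092 − 2809 = 283; nΣv² − (Σv)² = 15204 − 15129 = 75
r = 41 / √(283 × 75) = 41 / 145.6880 ≈ 0.281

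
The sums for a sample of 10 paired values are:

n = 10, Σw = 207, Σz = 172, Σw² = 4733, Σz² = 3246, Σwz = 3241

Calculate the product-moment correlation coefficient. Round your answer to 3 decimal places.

-0.890

r = (nΣwz − ΣwΣz) / √[(nΣw² − (Σw)²)(nΣz² − (Σz)²)]
Numerator: 10×3241 − 207×172 = -3194
Denominator: √[(47330 − 42849)(32460 − 29584)] = √[4481 × 2876] = 3589.8964
r = -3194 / 3589.8964 ≈ -0.890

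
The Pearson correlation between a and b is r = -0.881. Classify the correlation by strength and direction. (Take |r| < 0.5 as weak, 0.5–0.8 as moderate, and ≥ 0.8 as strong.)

r = -0.881 < 0 so the relationship is negative.
|r| = 0.881, which falls in the strong range.

strong negative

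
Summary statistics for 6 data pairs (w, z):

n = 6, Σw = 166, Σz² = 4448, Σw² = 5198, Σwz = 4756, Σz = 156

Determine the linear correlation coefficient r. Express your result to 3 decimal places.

r = (nΣwz − ΣwΣz) / √[(nΣw² − (Σw)²)(nΣz² − (Σz)²)]
Numerator: 6×4756 − 166×156 = 2640
Denominator: √[(31188 − 27556)(26688 − 24336)] = √[3632 × 2352] = 2922.7494
r = 2640 / 2922.7494 ≈ 0.903

0.903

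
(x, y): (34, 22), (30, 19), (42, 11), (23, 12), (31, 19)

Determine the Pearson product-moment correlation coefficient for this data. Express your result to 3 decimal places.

n = 5, Σx = 160, Σy = 83, Σx² = 5310, Σy² = 1471, Σxy = 2645
nΣxy − ΣxΣy = 13225 − 13280 = -55
nΣx² − (Σx)² = 26550 − 25600 = 950; nΣy² − (Σy)² = 7355 − 6889 = 466
r = -55 / √(950 × 466) = -55 / 665.3570 ≈ -0.083

-0.083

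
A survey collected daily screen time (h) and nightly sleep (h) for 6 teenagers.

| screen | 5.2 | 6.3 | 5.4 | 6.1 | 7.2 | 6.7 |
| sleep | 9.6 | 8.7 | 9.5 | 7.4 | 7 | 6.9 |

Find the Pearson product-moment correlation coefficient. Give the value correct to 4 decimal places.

-0.8840

n = 6, Σx = 36.9, Σy = 49.1, Σx² = 229.83, Σy² = 409.47, Σxy = 297.8
nΣxy − ΣxΣy = 1786.8 − 1811.79 = -24.99
nΣx² − (Σx)² = 1378.98 − 1361.61 = 17.37; nΣy² − (Σy)² = 2456.82 − 2410.81 = 46.01
r = -24.99 / √(17.37 × 46.01) = -24.99 / 28.2700 ≈ -0.8840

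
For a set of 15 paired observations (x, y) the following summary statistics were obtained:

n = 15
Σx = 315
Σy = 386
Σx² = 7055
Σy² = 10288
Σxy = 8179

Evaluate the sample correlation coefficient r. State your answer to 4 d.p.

r = (nΣxy − ΣxΣy) / √[(nΣx² − (Σx)²)(nΣy² − (Σy)²)]
Numerator: 15×8179 − 315×386 = 1095
Denominator: √[(105825 − 99225)(154320 − 148996)] = √[6600 × 5324] = 5927.7652
r = 1095 / 5927.7652 ≈ 0.1847

0.1847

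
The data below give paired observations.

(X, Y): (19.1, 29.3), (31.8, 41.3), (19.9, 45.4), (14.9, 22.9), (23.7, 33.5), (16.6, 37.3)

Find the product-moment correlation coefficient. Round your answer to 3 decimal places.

n = 6, ΣX = 126, ΣY = 209.7, ΣX² = 2831.32, ΣY² = 7663.29, ΣXY = 4530.77
nΣXY − ΣXΣY = 27184.62 − 26422.2 = 762.42
nΣX² − (ΣX)² = 16987.92 − 15876 = 1111.92; nΣY² − (ΣY)² = 45979.74 − 43974.09 = 2005.65
r = 762.42 / √(1111.92 × 2005.65) = 762.42 / 1493.3594 ≈ 0.511

0.511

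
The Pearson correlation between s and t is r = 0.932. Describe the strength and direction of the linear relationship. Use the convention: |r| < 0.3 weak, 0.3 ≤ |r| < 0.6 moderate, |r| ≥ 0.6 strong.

r = 0.932 > 0 so the relationship is positive.
|r| = 0.932, which falls in the strong range.

strong positive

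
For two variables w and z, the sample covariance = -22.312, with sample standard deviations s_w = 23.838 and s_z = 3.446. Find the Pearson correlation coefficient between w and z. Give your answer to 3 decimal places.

-0.272

r = Cov(w,z) / (s_w · s_z) = -22.312 / (23.838 × 3.446)
  = -22.312 / 82.1457 ≈ -0.272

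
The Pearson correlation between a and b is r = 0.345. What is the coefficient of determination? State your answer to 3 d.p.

r² = (0.345)² = 0.119

0.119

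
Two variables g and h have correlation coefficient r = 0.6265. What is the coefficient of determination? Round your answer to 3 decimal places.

r² = (0.6265)² = 0.393

0.393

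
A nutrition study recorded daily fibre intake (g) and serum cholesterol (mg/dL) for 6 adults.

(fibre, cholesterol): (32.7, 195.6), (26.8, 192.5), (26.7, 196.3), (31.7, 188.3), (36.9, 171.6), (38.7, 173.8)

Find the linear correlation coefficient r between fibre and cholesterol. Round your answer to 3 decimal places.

n = 6, Σx = 193.5, Σy = 1118.1, Σx² = 6364.61, Σy² = 208959.19, Σxy = 35823.54
nΣxy − ΣxΣy = 214941.24 − 216352.35 = -1411.11
nΣx² − (Σx)² = 38187.66 − 37442.25 = 745.41; nΣy² − (Σy)² = 1253755.14 − 1250147.61 = 3607.53
r = -1411.11 / √(745.41 × 3607.53) = -1411.11 / 1639.8442 ≈ -0.861

-0.861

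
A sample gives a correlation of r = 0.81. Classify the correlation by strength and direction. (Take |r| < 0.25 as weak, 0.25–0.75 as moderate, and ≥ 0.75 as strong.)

strong positive

r = 0.81 > 0 so the relationship is positive.
|r| = 0.81, which falls in the strong range.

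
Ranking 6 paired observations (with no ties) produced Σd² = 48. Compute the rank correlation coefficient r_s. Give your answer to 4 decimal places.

-0.3714

ρ = 1 − 6Σd² / [n(n²−1)] = 1 − 6×48 / (6×35)
  = 1 − 288/210 = 1 − 1.37143 ≈ -0.3714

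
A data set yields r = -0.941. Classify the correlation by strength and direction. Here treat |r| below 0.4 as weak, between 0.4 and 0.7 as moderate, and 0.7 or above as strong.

r = -0.941 < 0 so the relationship is negative.
|r| = 0.941, which falls in the strong range.

strong negative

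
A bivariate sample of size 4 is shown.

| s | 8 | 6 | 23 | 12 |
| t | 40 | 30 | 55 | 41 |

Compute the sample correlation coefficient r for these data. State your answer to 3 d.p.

n = 4, Σs = 49, Σt = 166, Σs² = 773, Σt² = 7206, Σst = 2257
nΣst − ΣsΣt = 9028 − 8134 = 894
nΣs² − (Σs)² = 3092 − 2401 = 691; nΣt² − (Σt)² = 28824 − 27556 = 1268
r = 894 / √(691 × 1268) = 894 / 936.0491 ≈ 0.955

0.955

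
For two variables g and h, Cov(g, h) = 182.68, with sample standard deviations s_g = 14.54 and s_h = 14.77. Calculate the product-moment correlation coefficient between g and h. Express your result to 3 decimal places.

0.851

r = Cov(g,h) / (s_g · s_h) = 182.68 / (14.54 × 14.77)
  = 182.68 / 214.7558 ≈ 0.851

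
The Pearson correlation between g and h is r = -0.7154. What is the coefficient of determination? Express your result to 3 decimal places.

0.512

r² = (-0.7154)² = 0.512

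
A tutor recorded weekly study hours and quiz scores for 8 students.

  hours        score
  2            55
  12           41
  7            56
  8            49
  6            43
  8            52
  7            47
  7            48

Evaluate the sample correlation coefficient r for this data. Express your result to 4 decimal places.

n = 8, Σx = 57, Σy = 391, Σx² = 459, Σy² = 19309, Σxy = 2725
nΣxy − ΣxΣy = 21800 − 22287 = -487
nΣx² − (Σx)² = 3672 − 3249 = 423; nΣy² − (Σy)² = 154472 − 152881 = 1591
r = -487 / √(423 × 1591) = -487 / 820.3615 ≈ -0.5936

-0.5936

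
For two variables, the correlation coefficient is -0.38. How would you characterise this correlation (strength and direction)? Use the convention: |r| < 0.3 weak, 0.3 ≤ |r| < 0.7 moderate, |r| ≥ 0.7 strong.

r = -0.38 < 0 so the relationship is negative.
|r| = 0.38, which falls in the moderate range.

moderate negative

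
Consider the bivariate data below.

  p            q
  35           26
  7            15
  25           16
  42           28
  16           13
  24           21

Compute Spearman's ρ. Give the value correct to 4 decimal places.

Rank p: 5, 1, 4, 6, 2, 3
Rank q: 5, 2, 3, 6, 1, 4
d = rank(p) − rank(q): 0, -1, 1, 0, 1, -1; Σd² = 4
ρ = 1 − 6Σd² / [n(n²−1)] = 1 − 6×4 / (6×35) = 1 − 24/210 ≈ 0.8857

0.8857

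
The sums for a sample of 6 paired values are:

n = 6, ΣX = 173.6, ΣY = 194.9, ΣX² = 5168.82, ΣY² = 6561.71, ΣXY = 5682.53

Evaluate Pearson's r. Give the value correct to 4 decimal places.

0.2366

r = (nΣXY − ΣXΣY) / √[(nΣX² − (ΣX)²)(nΣY² − (ΣY)²)]
Numerator: 6×5682.53 − 173.6×194.9 = 260.54
Denominator: √[(31012.92 − 30136.96)(39370.26 − 37986.01)] = √[875.96 × 1384.25] = 1101.1574
r = 260.54 / 1101.1574 ≈ 0.2366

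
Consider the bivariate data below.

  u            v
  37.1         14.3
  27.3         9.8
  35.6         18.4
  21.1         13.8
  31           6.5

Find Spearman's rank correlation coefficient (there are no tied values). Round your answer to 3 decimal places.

0.500

Rank u: 5, 2, 4, 1, 3
Rank v: 4, 2, 5, 3, 1
d = rank(u) − rank(v): 1, 0, -1, -2, 2; Σd² = 10
ρ = 1 − 6Σd² / [n(n²−1)] = 1 − 6×10 / (5×24) = 1 − 60/120 ≈ 0.500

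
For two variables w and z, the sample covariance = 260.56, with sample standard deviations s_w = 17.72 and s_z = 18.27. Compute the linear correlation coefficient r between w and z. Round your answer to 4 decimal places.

0.8048

r = Cov(w,z) / (s_w · s_z) = 260.56 / (17.72 × 18.27)
  = 260.56 / 323.7444 ≈ 0.8048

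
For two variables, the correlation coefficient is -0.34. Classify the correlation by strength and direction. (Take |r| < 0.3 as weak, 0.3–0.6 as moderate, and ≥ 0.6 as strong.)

moderate negative

r = -0.34 < 0 so the relationship is negative.
|r| = 0.34, which falls in the moderate range.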